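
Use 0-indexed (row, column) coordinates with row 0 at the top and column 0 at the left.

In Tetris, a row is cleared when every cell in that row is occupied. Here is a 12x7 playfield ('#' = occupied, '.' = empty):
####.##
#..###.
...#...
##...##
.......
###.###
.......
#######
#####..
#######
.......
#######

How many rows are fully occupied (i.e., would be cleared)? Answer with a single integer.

Answer: 3

Derivation:
Check each row:
  row 0: 1 empty cell -> not full
  row 1: 3 empty cells -> not full
  row 2: 6 empty cells -> not full
  row 3: 3 empty cells -> not full
  row 4: 7 empty cells -> not full
  row 5: 1 empty cell -> not full
  row 6: 7 empty cells -> not full
  row 7: 0 empty cells -> FULL (clear)
  row 8: 2 empty cells -> not full
  row 9: 0 empty cells -> FULL (clear)
  row 10: 7 empty cells -> not full
  row 11: 0 empty cells -> FULL (clear)
Total rows cleared: 3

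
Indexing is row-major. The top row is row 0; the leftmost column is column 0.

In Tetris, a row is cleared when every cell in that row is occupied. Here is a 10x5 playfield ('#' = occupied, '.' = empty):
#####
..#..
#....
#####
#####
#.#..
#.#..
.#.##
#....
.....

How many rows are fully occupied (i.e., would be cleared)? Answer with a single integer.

Answer: 3

Derivation:
Check each row:
  row 0: 0 empty cells -> FULL (clear)
  row 1: 4 empty cells -> not full
  row 2: 4 empty cells -> not full
  row 3: 0 empty cells -> FULL (clear)
  row 4: 0 empty cells -> FULL (clear)
  row 5: 3 empty cells -> not full
  row 6: 3 empty cells -> not full
  row 7: 2 empty cells -> not full
  row 8: 4 empty cells -> not full
  row 9: 5 empty cells -> not full
Total rows cleared: 3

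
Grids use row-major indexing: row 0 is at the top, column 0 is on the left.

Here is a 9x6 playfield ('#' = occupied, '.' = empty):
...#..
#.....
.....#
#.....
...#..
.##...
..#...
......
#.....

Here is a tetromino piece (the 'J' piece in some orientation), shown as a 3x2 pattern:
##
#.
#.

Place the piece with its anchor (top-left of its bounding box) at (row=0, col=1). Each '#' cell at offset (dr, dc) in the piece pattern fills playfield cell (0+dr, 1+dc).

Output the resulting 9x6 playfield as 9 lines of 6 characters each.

Answer: .###..
##....
.#...#
#.....
...#..
.##...
..#...
......
#.....

Derivation:
Fill (0+0,1+0) = (0,1)
Fill (0+0,1+1) = (0,2)
Fill (0+1,1+0) = (1,1)
Fill (0+2,1+0) = (2,1)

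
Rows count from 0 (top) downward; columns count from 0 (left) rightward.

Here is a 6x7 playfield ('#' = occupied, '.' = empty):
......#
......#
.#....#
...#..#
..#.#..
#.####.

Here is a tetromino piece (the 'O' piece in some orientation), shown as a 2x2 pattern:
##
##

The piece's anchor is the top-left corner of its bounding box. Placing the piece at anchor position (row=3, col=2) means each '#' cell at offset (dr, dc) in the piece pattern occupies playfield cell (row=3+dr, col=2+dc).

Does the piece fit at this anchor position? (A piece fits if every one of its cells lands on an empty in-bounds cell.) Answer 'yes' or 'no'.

Check each piece cell at anchor (3, 2):
  offset (0,0) -> (3,2): empty -> OK
  offset (0,1) -> (3,3): occupied ('#') -> FAIL
  offset (1,0) -> (4,2): occupied ('#') -> FAIL
  offset (1,1) -> (4,3): empty -> OK
All cells valid: no

Answer: no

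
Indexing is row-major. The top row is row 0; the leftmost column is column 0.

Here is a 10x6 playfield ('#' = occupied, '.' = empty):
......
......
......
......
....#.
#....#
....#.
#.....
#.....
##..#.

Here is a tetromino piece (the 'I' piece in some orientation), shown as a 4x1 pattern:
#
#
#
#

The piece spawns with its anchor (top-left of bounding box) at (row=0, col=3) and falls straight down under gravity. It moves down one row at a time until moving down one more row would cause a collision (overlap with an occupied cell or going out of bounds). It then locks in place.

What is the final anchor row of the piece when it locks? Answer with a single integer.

Spawn at (row=0, col=3). Try each row:
  row 0: fits
  row 1: fits
  row 2: fits
  row 3: fits
  row 4: fits
  row 5: fits
  row 6: fits
  row 7: blocked -> lock at row 6

Answer: 6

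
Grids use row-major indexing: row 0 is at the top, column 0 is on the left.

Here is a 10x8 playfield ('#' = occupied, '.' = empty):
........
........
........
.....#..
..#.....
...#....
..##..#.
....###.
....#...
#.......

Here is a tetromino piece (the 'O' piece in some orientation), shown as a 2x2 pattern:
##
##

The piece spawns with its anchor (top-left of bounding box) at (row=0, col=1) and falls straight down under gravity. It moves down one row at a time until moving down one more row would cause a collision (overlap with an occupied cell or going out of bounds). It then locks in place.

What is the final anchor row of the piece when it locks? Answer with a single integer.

Answer: 2

Derivation:
Spawn at (row=0, col=1). Try each row:
  row 0: fits
  row 1: fits
  row 2: fits
  row 3: blocked -> lock at row 2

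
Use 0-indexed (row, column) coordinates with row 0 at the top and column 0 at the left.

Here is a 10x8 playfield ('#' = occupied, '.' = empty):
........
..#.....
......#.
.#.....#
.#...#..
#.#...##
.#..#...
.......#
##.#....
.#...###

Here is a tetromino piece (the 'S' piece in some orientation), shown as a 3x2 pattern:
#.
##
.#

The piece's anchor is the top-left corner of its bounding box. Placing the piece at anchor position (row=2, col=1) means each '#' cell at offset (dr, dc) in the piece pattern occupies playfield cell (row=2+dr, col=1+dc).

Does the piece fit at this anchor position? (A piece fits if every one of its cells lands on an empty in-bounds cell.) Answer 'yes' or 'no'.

Check each piece cell at anchor (2, 1):
  offset (0,0) -> (2,1): empty -> OK
  offset (1,0) -> (3,1): occupied ('#') -> FAIL
  offset (1,1) -> (3,2): empty -> OK
  offset (2,1) -> (4,2): empty -> OK
All cells valid: no

Answer: no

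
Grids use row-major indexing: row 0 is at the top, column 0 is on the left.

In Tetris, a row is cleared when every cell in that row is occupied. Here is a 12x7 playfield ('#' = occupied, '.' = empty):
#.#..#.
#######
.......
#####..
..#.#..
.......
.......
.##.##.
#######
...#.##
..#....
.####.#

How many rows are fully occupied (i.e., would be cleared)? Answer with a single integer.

Check each row:
  row 0: 4 empty cells -> not full
  row 1: 0 empty cells -> FULL (clear)
  row 2: 7 empty cells -> not full
  row 3: 2 empty cells -> not full
  row 4: 5 empty cells -> not full
  row 5: 7 empty cells -> not full
  row 6: 7 empty cells -> not full
  row 7: 3 empty cells -> not full
  row 8: 0 empty cells -> FULL (clear)
  row 9: 4 empty cells -> not full
  row 10: 6 empty cells -> not full
  row 11: 2 empty cells -> not full
Total rows cleared: 2

Answer: 2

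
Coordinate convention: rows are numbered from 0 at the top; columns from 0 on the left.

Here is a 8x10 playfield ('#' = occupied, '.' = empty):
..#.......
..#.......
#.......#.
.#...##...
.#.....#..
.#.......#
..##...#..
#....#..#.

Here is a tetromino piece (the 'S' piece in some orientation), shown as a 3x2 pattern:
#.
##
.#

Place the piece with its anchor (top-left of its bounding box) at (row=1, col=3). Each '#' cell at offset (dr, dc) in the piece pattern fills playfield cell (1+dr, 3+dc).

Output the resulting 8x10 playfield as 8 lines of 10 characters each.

Answer: ..#.......
..##......
#..##...#.
.#..###...
.#.....#..
.#.......#
..##...#..
#....#..#.

Derivation:
Fill (1+0,3+0) = (1,3)
Fill (1+1,3+0) = (2,3)
Fill (1+1,3+1) = (2,4)
Fill (1+2,3+1) = (3,4)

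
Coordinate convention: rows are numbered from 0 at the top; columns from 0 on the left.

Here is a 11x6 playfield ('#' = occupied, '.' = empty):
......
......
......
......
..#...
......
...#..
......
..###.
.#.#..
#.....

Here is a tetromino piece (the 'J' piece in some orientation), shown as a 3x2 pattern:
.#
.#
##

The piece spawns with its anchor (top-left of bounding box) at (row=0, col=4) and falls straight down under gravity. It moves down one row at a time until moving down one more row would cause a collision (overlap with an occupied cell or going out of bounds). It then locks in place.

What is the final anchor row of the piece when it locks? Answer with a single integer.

Spawn at (row=0, col=4). Try each row:
  row 0: fits
  row 1: fits
  row 2: fits
  row 3: fits
  row 4: fits
  row 5: fits
  row 6: blocked -> lock at row 5

Answer: 5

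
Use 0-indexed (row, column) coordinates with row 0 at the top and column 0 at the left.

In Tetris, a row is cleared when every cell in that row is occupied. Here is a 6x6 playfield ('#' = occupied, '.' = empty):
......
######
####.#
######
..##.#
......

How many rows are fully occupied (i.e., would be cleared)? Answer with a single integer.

Answer: 2

Derivation:
Check each row:
  row 0: 6 empty cells -> not full
  row 1: 0 empty cells -> FULL (clear)
  row 2: 1 empty cell -> not full
  row 3: 0 empty cells -> FULL (clear)
  row 4: 3 empty cells -> not full
  row 5: 6 empty cells -> not full
Total rows cleared: 2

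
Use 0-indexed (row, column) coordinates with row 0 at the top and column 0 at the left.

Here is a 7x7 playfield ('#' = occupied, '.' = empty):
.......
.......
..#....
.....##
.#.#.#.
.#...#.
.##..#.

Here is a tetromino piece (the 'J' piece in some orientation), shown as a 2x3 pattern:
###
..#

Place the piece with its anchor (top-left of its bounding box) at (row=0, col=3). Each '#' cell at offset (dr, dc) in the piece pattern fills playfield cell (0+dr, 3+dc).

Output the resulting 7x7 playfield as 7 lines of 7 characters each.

Answer: ...###.
.....#.
..#....
.....##
.#.#.#.
.#...#.
.##..#.

Derivation:
Fill (0+0,3+0) = (0,3)
Fill (0+0,3+1) = (0,4)
Fill (0+0,3+2) = (0,5)
Fill (0+1,3+2) = (1,5)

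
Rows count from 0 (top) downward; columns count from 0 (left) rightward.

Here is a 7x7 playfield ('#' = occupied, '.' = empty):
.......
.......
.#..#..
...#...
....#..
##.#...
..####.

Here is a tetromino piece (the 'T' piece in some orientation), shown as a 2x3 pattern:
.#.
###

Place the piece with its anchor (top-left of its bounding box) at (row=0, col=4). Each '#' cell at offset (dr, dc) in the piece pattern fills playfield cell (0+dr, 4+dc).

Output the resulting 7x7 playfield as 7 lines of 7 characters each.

Fill (0+0,4+1) = (0,5)
Fill (0+1,4+0) = (1,4)
Fill (0+1,4+1) = (1,5)
Fill (0+1,4+2) = (1,6)

Answer: .....#.
....###
.#..#..
...#...
....#..
##.#...
..####.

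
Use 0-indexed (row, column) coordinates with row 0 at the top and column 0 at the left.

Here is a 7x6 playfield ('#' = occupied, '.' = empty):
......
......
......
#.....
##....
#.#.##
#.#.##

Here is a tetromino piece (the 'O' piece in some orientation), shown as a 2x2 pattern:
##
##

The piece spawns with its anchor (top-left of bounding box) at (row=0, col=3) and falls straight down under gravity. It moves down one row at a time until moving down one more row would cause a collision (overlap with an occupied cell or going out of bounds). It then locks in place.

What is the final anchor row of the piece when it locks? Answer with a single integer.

Answer: 3

Derivation:
Spawn at (row=0, col=3). Try each row:
  row 0: fits
  row 1: fits
  row 2: fits
  row 3: fits
  row 4: blocked -> lock at row 3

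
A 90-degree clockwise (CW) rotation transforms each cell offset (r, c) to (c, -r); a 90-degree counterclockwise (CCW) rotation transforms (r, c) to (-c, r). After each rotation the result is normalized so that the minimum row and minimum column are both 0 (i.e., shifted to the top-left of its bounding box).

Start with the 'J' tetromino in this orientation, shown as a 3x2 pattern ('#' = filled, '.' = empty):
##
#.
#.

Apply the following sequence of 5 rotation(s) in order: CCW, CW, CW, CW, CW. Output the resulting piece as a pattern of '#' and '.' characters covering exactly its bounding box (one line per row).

Answer: #..
###

Derivation:
Start:
##
#.
#.
After rotation 1 (CCW):
#..
###
After rotation 2 (CW):
##
#.
#.
After rotation 3 (CW):
###
..#
After rotation 4 (CW):
.#
.#
##
After rotation 5 (CW):
#..
###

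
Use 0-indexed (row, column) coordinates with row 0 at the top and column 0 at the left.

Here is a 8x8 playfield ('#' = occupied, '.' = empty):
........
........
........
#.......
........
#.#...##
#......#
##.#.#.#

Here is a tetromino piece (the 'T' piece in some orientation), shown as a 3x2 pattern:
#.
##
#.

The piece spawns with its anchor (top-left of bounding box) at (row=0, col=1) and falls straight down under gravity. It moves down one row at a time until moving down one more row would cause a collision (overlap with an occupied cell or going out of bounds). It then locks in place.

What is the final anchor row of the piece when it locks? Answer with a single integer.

Answer: 3

Derivation:
Spawn at (row=0, col=1). Try each row:
  row 0: fits
  row 1: fits
  row 2: fits
  row 3: fits
  row 4: blocked -> lock at row 3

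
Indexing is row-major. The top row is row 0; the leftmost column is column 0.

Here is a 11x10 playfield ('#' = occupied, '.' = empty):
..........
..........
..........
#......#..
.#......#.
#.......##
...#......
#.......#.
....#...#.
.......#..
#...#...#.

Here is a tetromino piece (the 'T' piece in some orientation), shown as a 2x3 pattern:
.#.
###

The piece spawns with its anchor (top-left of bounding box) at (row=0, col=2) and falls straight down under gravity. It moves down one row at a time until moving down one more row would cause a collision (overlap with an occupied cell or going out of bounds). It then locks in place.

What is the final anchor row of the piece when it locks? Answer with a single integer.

Answer: 4

Derivation:
Spawn at (row=0, col=2). Try each row:
  row 0: fits
  row 1: fits
  row 2: fits
  row 3: fits
  row 4: fits
  row 5: blocked -> lock at row 4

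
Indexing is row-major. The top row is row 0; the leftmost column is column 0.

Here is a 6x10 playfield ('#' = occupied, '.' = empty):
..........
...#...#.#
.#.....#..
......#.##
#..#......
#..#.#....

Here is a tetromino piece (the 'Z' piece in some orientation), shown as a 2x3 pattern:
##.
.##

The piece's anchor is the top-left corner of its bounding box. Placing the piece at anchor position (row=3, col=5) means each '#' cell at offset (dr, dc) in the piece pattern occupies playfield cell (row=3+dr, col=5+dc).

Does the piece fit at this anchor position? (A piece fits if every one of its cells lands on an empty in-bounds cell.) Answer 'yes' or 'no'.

Answer: no

Derivation:
Check each piece cell at anchor (3, 5):
  offset (0,0) -> (3,5): empty -> OK
  offset (0,1) -> (3,6): occupied ('#') -> FAIL
  offset (1,1) -> (4,6): empty -> OK
  offset (1,2) -> (4,7): empty -> OK
All cells valid: no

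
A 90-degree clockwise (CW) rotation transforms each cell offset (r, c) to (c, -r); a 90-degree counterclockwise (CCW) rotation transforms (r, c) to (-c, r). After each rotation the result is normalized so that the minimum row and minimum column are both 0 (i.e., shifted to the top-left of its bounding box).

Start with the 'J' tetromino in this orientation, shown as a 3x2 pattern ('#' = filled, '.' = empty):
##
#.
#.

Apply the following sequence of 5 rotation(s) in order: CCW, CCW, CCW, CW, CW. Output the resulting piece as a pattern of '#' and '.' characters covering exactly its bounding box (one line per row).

Start:
##
#.
#.
After rotation 1 (CCW):
#..
###
After rotation 2 (CCW):
.#
.#
##
After rotation 3 (CCW):
###
..#
After rotation 4 (CW):
.#
.#
##
After rotation 5 (CW):
#..
###

Answer: #..
###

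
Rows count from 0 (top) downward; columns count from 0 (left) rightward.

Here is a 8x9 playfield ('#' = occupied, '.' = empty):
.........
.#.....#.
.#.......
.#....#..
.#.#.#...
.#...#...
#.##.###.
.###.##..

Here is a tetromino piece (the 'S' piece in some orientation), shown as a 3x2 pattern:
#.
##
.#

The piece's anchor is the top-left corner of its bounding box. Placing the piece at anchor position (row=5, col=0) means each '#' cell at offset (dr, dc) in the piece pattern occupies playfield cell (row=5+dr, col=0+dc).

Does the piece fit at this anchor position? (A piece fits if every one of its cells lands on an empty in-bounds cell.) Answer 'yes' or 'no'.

Answer: no

Derivation:
Check each piece cell at anchor (5, 0):
  offset (0,0) -> (5,0): empty -> OK
  offset (1,0) -> (6,0): occupied ('#') -> FAIL
  offset (1,1) -> (6,1): empty -> OK
  offset (2,1) -> (7,1): occupied ('#') -> FAIL
All cells valid: no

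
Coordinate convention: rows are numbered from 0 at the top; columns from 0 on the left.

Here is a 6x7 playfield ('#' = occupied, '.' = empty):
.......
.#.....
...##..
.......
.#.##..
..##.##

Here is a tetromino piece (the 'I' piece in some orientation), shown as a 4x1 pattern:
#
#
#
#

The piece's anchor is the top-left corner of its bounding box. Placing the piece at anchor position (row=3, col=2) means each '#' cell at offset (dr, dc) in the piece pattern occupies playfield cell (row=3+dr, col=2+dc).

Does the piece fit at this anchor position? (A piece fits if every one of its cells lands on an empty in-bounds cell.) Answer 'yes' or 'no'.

Answer: no

Derivation:
Check each piece cell at anchor (3, 2):
  offset (0,0) -> (3,2): empty -> OK
  offset (1,0) -> (4,2): empty -> OK
  offset (2,0) -> (5,2): occupied ('#') -> FAIL
  offset (3,0) -> (6,2): out of bounds -> FAIL
All cells valid: no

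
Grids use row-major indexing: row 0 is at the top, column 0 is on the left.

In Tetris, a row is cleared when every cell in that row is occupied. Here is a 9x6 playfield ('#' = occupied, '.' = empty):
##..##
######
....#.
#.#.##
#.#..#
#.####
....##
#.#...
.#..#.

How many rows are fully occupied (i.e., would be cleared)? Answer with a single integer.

Check each row:
  row 0: 2 empty cells -> not full
  row 1: 0 empty cells -> FULL (clear)
  row 2: 5 empty cells -> not full
  row 3: 2 empty cells -> not full
  row 4: 3 empty cells -> not full
  row 5: 1 empty cell -> not full
  row 6: 4 empty cells -> not full
  row 7: 4 empty cells -> not full
  row 8: 4 empty cells -> not full
Total rows cleared: 1

Answer: 1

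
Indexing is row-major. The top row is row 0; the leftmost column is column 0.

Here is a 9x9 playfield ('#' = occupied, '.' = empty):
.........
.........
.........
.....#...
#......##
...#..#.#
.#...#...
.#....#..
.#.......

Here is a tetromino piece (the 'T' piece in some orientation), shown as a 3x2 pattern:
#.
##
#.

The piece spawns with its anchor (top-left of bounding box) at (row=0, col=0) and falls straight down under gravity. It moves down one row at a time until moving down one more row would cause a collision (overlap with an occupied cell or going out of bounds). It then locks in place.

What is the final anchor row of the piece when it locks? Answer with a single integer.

Spawn at (row=0, col=0). Try each row:
  row 0: fits
  row 1: fits
  row 2: blocked -> lock at row 1

Answer: 1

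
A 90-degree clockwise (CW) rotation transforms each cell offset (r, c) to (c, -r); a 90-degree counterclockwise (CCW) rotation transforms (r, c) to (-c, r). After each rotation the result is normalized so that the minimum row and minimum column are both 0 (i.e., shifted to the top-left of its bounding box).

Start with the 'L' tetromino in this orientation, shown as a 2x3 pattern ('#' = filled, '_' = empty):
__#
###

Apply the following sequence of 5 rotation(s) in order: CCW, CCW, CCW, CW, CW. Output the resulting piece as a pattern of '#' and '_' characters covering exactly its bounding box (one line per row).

Start:
__#
###
After rotation 1 (CCW):
##
_#
_#
After rotation 2 (CCW):
###
#__
After rotation 3 (CCW):
#_
#_
##
After rotation 4 (CW):
###
#__
After rotation 5 (CW):
##
_#
_#

Answer: ##
_#
_#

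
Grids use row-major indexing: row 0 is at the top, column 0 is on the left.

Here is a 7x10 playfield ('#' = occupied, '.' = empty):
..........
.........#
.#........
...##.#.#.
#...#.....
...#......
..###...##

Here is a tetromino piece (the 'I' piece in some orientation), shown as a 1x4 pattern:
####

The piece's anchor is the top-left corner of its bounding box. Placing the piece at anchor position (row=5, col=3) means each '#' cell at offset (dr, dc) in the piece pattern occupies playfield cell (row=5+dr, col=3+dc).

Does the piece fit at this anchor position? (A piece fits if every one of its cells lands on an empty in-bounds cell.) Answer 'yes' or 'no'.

Answer: no

Derivation:
Check each piece cell at anchor (5, 3):
  offset (0,0) -> (5,3): occupied ('#') -> FAIL
  offset (0,1) -> (5,4): empty -> OK
  offset (0,2) -> (5,5): empty -> OK
  offset (0,3) -> (5,6): empty -> OK
All cells valid: no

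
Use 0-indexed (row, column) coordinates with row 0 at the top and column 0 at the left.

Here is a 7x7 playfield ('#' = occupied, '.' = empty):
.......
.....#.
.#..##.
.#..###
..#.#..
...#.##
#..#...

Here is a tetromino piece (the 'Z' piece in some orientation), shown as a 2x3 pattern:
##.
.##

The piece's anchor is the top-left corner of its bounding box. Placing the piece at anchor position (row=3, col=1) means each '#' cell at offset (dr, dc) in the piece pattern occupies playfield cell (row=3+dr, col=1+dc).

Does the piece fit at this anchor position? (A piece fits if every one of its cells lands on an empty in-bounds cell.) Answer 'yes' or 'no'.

Answer: no

Derivation:
Check each piece cell at anchor (3, 1):
  offset (0,0) -> (3,1): occupied ('#') -> FAIL
  offset (0,1) -> (3,2): empty -> OK
  offset (1,1) -> (4,2): occupied ('#') -> FAIL
  offset (1,2) -> (4,3): empty -> OK
All cells valid: no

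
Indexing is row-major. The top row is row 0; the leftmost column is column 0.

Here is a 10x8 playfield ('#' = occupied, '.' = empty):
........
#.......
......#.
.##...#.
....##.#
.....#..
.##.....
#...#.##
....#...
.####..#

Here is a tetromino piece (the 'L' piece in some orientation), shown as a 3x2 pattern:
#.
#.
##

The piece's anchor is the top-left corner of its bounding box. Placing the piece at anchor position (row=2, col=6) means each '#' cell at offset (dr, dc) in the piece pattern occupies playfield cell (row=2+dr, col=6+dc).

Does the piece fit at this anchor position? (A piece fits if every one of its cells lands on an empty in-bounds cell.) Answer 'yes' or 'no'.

Answer: no

Derivation:
Check each piece cell at anchor (2, 6):
  offset (0,0) -> (2,6): occupied ('#') -> FAIL
  offset (1,0) -> (3,6): occupied ('#') -> FAIL
  offset (2,0) -> (4,6): empty -> OK
  offset (2,1) -> (4,7): occupied ('#') -> FAIL
All cells valid: no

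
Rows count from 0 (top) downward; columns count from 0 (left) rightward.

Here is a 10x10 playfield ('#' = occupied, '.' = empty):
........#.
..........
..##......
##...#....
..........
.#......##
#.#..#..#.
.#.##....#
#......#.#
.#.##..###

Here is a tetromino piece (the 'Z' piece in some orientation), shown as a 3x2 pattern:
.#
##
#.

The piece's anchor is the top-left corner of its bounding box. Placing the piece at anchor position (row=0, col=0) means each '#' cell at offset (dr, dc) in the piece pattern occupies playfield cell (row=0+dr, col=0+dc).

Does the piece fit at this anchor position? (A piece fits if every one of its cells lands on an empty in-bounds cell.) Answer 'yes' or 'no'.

Answer: yes

Derivation:
Check each piece cell at anchor (0, 0):
  offset (0,1) -> (0,1): empty -> OK
  offset (1,0) -> (1,0): empty -> OK
  offset (1,1) -> (1,1): empty -> OK
  offset (2,0) -> (2,0): empty -> OK
All cells valid: yes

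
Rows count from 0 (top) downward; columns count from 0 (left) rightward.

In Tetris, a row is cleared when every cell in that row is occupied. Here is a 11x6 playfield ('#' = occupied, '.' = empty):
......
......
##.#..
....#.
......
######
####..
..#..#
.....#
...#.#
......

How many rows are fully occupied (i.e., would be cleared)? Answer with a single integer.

Answer: 1

Derivation:
Check each row:
  row 0: 6 empty cells -> not full
  row 1: 6 empty cells -> not full
  row 2: 3 empty cells -> not full
  row 3: 5 empty cells -> not full
  row 4: 6 empty cells -> not full
  row 5: 0 empty cells -> FULL (clear)
  row 6: 2 empty cells -> not full
  row 7: 4 empty cells -> not full
  row 8: 5 empty cells -> not full
  row 9: 4 empty cells -> not full
  row 10: 6 empty cells -> not full
Total rows cleared: 1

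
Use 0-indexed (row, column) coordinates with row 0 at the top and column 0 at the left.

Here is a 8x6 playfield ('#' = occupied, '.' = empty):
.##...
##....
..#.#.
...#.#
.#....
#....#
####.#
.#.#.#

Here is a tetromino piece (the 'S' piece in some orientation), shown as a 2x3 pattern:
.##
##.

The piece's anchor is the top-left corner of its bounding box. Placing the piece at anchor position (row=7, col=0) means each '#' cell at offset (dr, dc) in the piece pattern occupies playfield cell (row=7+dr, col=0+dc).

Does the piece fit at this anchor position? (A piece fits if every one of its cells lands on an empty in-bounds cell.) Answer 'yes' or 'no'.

Answer: no

Derivation:
Check each piece cell at anchor (7, 0):
  offset (0,1) -> (7,1): occupied ('#') -> FAIL
  offset (0,2) -> (7,2): empty -> OK
  offset (1,0) -> (8,0): out of bounds -> FAIL
  offset (1,1) -> (8,1): out of bounds -> FAIL
All cells valid: no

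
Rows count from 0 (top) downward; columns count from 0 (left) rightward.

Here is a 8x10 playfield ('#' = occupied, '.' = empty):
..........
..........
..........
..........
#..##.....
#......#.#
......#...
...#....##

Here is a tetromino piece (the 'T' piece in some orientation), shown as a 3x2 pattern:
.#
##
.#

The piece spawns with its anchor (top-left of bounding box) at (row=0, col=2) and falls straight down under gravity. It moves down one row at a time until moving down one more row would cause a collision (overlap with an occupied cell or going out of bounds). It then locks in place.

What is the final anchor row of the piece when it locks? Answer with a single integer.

Answer: 1

Derivation:
Spawn at (row=0, col=2). Try each row:
  row 0: fits
  row 1: fits
  row 2: blocked -> lock at row 1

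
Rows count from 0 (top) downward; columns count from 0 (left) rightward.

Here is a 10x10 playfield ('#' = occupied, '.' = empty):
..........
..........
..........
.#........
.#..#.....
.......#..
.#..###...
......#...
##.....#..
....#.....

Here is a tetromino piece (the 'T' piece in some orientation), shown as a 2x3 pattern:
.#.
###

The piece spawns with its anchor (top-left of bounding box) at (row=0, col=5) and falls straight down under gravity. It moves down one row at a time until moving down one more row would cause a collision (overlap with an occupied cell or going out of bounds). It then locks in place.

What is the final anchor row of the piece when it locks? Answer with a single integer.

Answer: 3

Derivation:
Spawn at (row=0, col=5). Try each row:
  row 0: fits
  row 1: fits
  row 2: fits
  row 3: fits
  row 4: blocked -> lock at row 3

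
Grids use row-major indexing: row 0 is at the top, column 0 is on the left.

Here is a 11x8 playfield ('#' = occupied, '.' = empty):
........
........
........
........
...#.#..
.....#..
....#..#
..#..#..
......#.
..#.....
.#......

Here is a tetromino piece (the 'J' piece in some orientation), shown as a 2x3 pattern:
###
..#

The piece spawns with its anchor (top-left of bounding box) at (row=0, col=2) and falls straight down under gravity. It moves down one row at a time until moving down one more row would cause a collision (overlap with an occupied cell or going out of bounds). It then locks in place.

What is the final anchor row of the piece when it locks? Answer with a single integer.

Spawn at (row=0, col=2). Try each row:
  row 0: fits
  row 1: fits
  row 2: fits
  row 3: fits
  row 4: blocked -> lock at row 3

Answer: 3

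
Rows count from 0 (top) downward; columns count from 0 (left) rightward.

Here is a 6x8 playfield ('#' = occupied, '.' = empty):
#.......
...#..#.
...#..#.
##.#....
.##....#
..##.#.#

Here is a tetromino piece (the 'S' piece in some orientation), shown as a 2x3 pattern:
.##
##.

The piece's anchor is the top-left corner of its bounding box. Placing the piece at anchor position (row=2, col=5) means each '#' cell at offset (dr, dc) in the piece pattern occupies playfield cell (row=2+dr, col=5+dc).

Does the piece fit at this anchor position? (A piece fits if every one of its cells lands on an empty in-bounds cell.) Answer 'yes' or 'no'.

Answer: no

Derivation:
Check each piece cell at anchor (2, 5):
  offset (0,1) -> (2,6): occupied ('#') -> FAIL
  offset (0,2) -> (2,7): empty -> OK
  offset (1,0) -> (3,5): empty -> OK
  offset (1,1) -> (3,6): empty -> OK
All cells valid: no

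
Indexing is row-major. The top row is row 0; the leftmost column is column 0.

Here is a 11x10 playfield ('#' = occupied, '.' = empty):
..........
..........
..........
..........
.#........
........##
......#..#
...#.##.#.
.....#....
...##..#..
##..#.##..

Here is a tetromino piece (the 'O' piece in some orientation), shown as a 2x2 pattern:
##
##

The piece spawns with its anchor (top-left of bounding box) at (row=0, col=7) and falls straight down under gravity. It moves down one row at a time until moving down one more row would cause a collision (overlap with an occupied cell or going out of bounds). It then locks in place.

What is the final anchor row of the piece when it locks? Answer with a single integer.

Answer: 3

Derivation:
Spawn at (row=0, col=7). Try each row:
  row 0: fits
  row 1: fits
  row 2: fits
  row 3: fits
  row 4: blocked -> lock at row 3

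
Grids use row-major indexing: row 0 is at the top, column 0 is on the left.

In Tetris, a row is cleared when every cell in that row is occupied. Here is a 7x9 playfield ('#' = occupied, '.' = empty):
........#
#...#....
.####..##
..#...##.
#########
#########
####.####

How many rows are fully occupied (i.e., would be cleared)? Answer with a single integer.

Answer: 2

Derivation:
Check each row:
  row 0: 8 empty cells -> not full
  row 1: 7 empty cells -> not full
  row 2: 3 empty cells -> not full
  row 3: 6 empty cells -> not full
  row 4: 0 empty cells -> FULL (clear)
  row 5: 0 empty cells -> FULL (clear)
  row 6: 1 empty cell -> not full
Total rows cleared: 2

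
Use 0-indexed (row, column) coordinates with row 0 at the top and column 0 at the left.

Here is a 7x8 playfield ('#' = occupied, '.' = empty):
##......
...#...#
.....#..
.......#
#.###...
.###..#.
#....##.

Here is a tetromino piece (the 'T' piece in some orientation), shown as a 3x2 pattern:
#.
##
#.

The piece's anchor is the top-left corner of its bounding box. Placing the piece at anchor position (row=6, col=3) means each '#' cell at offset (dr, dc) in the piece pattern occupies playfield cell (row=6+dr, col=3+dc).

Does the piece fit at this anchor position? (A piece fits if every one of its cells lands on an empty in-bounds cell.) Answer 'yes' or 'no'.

Answer: no

Derivation:
Check each piece cell at anchor (6, 3):
  offset (0,0) -> (6,3): empty -> OK
  offset (1,0) -> (7,3): out of bounds -> FAIL
  offset (1,1) -> (7,4): out of bounds -> FAIL
  offset (2,0) -> (8,3): out of bounds -> FAIL
All cells valid: no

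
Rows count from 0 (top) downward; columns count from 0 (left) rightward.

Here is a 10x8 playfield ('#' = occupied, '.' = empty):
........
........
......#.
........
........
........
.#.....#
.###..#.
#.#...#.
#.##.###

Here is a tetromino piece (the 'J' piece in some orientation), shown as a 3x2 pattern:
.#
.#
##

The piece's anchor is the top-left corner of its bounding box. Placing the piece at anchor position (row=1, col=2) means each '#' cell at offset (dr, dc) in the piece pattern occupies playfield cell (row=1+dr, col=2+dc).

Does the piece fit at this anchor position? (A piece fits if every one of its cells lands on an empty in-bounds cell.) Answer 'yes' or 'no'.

Check each piece cell at anchor (1, 2):
  offset (0,1) -> (1,3): empty -> OK
  offset (1,1) -> (2,3): empty -> OK
  offset (2,0) -> (3,2): empty -> OK
  offset (2,1) -> (3,3): empty -> OK
All cells valid: yes

Answer: yes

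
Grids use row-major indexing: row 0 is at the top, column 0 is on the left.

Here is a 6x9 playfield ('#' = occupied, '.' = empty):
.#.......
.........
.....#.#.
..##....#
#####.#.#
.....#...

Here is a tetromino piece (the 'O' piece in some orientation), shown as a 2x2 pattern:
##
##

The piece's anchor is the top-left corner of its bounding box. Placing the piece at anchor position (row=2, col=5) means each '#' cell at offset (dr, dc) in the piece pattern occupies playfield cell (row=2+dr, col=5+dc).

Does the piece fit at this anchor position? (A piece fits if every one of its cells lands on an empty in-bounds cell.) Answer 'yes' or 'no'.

Answer: no

Derivation:
Check each piece cell at anchor (2, 5):
  offset (0,0) -> (2,5): occupied ('#') -> FAIL
  offset (0,1) -> (2,6): empty -> OK
  offset (1,0) -> (3,5): empty -> OK
  offset (1,1) -> (3,6): empty -> OK
All cells valid: no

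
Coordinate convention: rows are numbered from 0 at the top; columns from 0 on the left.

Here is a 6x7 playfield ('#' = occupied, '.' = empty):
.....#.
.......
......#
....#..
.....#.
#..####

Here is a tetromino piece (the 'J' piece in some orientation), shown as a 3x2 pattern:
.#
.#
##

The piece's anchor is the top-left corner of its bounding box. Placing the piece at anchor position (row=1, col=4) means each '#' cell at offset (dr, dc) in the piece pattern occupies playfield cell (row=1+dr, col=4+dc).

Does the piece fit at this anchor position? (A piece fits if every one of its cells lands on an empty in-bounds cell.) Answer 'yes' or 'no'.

Answer: no

Derivation:
Check each piece cell at anchor (1, 4):
  offset (0,1) -> (1,5): empty -> OK
  offset (1,1) -> (2,5): empty -> OK
  offset (2,0) -> (3,4): occupied ('#') -> FAIL
  offset (2,1) -> (3,5): empty -> OK
All cells valid: no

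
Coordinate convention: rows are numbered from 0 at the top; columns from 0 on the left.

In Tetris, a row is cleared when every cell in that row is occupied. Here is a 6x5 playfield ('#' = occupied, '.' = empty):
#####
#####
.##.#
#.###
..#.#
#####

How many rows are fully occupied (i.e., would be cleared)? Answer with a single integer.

Answer: 3

Derivation:
Check each row:
  row 0: 0 empty cells -> FULL (clear)
  row 1: 0 empty cells -> FULL (clear)
  row 2: 2 empty cells -> not full
  row 3: 1 empty cell -> not full
  row 4: 3 empty cells -> not full
  row 5: 0 empty cells -> FULL (clear)
Total rows cleared: 3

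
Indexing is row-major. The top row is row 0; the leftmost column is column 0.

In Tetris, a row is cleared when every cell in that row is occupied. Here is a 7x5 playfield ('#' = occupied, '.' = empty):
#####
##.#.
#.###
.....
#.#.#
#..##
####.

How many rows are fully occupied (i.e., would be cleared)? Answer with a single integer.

Check each row:
  row 0: 0 empty cells -> FULL (clear)
  row 1: 2 empty cells -> not full
  row 2: 1 empty cell -> not full
  row 3: 5 empty cells -> not full
  row 4: 2 empty cells -> not full
  row 5: 2 empty cells -> not full
  row 6: 1 empty cell -> not full
Total rows cleared: 1

Answer: 1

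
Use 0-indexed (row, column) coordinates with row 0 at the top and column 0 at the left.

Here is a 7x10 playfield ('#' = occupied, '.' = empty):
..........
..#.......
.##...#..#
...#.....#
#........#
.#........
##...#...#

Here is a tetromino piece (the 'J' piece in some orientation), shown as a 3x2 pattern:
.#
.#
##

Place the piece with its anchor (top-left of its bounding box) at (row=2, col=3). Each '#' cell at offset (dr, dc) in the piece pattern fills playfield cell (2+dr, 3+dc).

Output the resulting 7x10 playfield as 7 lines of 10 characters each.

Fill (2+0,3+1) = (2,4)
Fill (2+1,3+1) = (3,4)
Fill (2+2,3+0) = (4,3)
Fill (2+2,3+1) = (4,4)

Answer: ..........
..#.......
.##.#.#..#
...##....#
#..##....#
.#........
##...#...#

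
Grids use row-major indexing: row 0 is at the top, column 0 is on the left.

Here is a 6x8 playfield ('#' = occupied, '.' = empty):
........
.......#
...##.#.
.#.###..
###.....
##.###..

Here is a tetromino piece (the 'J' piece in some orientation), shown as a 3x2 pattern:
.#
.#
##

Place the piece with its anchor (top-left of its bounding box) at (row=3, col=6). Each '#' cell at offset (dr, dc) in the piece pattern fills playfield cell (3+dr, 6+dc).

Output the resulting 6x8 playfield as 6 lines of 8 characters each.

Answer: ........
.......#
...##.#.
.#.###.#
###....#
##.#####

Derivation:
Fill (3+0,6+1) = (3,7)
Fill (3+1,6+1) = (4,7)
Fill (3+2,6+0) = (5,6)
Fill (3+2,6+1) = (5,7)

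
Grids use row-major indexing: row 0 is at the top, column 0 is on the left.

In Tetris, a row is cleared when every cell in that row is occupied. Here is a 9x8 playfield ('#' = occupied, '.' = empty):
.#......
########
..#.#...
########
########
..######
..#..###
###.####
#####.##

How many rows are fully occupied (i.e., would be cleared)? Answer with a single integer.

Answer: 3

Derivation:
Check each row:
  row 0: 7 empty cells -> not full
  row 1: 0 empty cells -> FULL (clear)
  row 2: 6 empty cells -> not full
  row 3: 0 empty cells -> FULL (clear)
  row 4: 0 empty cells -> FULL (clear)
  row 5: 2 empty cells -> not full
  row 6: 4 empty cells -> not full
  row 7: 1 empty cell -> not full
  row 8: 1 empty cell -> not full
Total rows cleared: 3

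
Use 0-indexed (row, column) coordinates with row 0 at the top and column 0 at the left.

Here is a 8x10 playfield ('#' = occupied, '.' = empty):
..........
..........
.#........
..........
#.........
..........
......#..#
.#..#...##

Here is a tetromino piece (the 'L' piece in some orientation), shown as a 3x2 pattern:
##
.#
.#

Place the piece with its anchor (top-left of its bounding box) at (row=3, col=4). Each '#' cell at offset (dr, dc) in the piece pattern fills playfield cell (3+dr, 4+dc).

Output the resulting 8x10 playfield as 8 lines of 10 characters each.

Answer: ..........
..........
.#........
....##....
#....#....
.....#....
......#..#
.#..#...##

Derivation:
Fill (3+0,4+0) = (3,4)
Fill (3+0,4+1) = (3,5)
Fill (3+1,4+1) = (4,5)
Fill (3+2,4+1) = (5,5)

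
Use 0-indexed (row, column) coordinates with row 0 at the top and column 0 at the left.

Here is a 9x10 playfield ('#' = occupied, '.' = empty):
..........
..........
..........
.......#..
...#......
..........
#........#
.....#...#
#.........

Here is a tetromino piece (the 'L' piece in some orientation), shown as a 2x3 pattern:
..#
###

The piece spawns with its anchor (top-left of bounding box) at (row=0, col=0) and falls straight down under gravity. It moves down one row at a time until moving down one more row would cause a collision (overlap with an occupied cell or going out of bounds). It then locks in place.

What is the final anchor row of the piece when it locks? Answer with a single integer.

Spawn at (row=0, col=0). Try each row:
  row 0: fits
  row 1: fits
  row 2: fits
  row 3: fits
  row 4: fits
  row 5: blocked -> lock at row 4

Answer: 4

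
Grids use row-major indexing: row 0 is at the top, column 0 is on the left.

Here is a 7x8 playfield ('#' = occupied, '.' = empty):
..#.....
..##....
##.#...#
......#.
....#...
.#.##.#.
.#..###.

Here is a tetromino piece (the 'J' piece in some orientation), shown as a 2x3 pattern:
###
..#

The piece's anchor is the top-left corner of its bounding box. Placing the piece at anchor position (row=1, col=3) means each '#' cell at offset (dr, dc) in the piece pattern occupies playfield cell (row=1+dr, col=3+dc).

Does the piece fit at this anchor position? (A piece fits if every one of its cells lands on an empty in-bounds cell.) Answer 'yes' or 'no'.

Answer: no

Derivation:
Check each piece cell at anchor (1, 3):
  offset (0,0) -> (1,3): occupied ('#') -> FAIL
  offset (0,1) -> (1,4): empty -> OK
  offset (0,2) -> (1,5): empty -> OK
  offset (1,2) -> (2,5): empty -> OK
All cells valid: no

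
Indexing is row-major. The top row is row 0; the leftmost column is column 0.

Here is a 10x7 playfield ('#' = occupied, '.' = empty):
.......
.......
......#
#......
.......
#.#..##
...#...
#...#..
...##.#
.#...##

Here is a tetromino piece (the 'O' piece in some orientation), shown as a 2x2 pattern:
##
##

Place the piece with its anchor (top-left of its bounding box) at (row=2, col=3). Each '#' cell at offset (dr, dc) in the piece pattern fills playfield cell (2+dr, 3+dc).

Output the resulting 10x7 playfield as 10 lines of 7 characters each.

Fill (2+0,3+0) = (2,3)
Fill (2+0,3+1) = (2,4)
Fill (2+1,3+0) = (3,3)
Fill (2+1,3+1) = (3,4)

Answer: .......
.......
...##.#
#..##..
.......
#.#..##
...#...
#...#..
...##.#
.#...##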